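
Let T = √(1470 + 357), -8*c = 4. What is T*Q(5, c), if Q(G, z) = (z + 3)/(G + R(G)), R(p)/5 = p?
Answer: √203/4 ≈ 3.5620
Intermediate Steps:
c = -½ (c = -⅛*4 = -½ ≈ -0.50000)
R(p) = 5*p
Q(G, z) = (3 + z)/(6*G) (Q(G, z) = (z + 3)/(G + 5*G) = (3 + z)/((6*G)) = (3 + z)*(1/(6*G)) = (3 + z)/(6*G))
T = 3*√203 (T = √1827 = 3*√203 ≈ 42.743)
T*Q(5, c) = (3*√203)*((⅙)*(3 - ½)/5) = (3*√203)*((⅙)*(⅕)*(5/2)) = (3*√203)*(1/12) = √203/4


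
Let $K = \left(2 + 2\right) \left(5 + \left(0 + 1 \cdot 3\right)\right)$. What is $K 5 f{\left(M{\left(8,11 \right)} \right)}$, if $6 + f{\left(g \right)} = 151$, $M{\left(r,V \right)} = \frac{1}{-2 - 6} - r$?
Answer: $23200$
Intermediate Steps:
$K = 32$ ($K = 4 \left(5 + \left(0 + 3\right)\right) = 4 \left(5 + 3\right) = 4 \cdot 8 = 32$)
$M{\left(r,V \right)} = - \frac{1}{8} - r$ ($M{\left(r,V \right)} = \frac{1}{-8} - r = - \frac{1}{8} - r$)
$f{\left(g \right)} = 145$ ($f{\left(g \right)} = -6 + 151 = 145$)
$K 5 f{\left(M{\left(8,11 \right)} \right)} = 32 \cdot 5 \cdot 145 = 160 \cdot 145 = 23200$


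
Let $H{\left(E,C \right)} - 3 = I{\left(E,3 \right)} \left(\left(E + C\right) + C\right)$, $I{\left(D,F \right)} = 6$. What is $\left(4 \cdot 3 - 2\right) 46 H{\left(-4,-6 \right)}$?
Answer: $-42780$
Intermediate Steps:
$H{\left(E,C \right)} = 3 + 6 E + 12 C$ ($H{\left(E,C \right)} = 3 + 6 \left(\left(E + C\right) + C\right) = 3 + 6 \left(\left(C + E\right) + C\right) = 3 + 6 \left(E + 2 C\right) = 3 + \left(6 E + 12 C\right) = 3 + 6 E + 12 C$)
$\left(4 \cdot 3 - 2\right) 46 H{\left(-4,-6 \right)} = \left(4 \cdot 3 - 2\right) 46 \left(3 + 6 \left(-4\right) + 12 \left(-6\right)\right) = \left(12 - 2\right) 46 \left(3 - 24 - 72\right) = 10 \cdot 46 \left(-93\right) = 460 \left(-93\right) = -42780$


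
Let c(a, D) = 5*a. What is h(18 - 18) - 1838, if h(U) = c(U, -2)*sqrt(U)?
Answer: -1838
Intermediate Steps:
h(U) = 5*U**(3/2) (h(U) = (5*U)*sqrt(U) = 5*U**(3/2))
h(18 - 18) - 1838 = 5*(18 - 18)**(3/2) - 1838 = 5*0**(3/2) - 1838 = 5*0 - 1838 = 0 - 1838 = -1838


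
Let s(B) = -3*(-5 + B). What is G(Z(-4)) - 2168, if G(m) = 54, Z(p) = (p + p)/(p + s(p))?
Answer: -2114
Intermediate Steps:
s(B) = 15 - 3*B
Z(p) = 2*p/(15 - 2*p) (Z(p) = (p + p)/(p + (15 - 3*p)) = (2*p)/(15 - 2*p) = 2*p/(15 - 2*p))
G(Z(-4)) - 2168 = 54 - 2168 = -2114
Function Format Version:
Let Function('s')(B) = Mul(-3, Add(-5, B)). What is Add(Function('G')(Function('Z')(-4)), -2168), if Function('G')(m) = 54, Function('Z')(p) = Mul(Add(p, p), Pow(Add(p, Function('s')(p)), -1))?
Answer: -2114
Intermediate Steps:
Function('s')(B) = Add(15, Mul(-3, B))
Function('Z')(p) = Mul(2, p, Pow(Add(15, Mul(-2, p)), -1)) (Function('Z')(p) = Mul(Add(p, p), Pow(Add(p, Add(15, Mul(-3, p))), -1)) = Mul(Mul(2, p), Pow(Add(15, Mul(-2, p)), -1)) = Mul(2, p, Pow(Add(15, Mul(-2, p)), -1)))
Add(Function('G')(Function('Z')(-4)), -2168) = Add(54, -2168) = -2114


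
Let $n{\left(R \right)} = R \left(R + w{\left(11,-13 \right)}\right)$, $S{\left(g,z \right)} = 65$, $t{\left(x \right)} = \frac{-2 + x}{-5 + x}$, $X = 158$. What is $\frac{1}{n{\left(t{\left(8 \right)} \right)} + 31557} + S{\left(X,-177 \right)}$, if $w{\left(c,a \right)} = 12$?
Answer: $\frac{2053026}{31585} \approx 65.0$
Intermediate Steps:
$t{\left(x \right)} = \frac{-2 + x}{-5 + x}$
$n{\left(R \right)} = R \left(12 + R\right)$ ($n{\left(R \right)} = R \left(R + 12\right) = R \left(12 + R\right)$)
$\frac{1}{n{\left(t{\left(8 \right)} \right)} + 31557} + S{\left(X,-177 \right)} = \frac{1}{\frac{-2 + 8}{-5 + 8} \left(12 + \frac{-2 + 8}{-5 + 8}\right) + 31557} + 65 = \frac{1}{\frac{1}{3} \cdot 6 \left(12 + \frac{1}{3} \cdot 6\right) + 31557} + 65 = \frac{1}{2 \left(12 + 2\right) + 31557} + 65 = \frac{1}{2 \cdot 14 + 31557} + 65 = \frac{1}{28 + 31557} + 65 = \frac{1}{31585} + 65 = \frac{2053026}{31585}$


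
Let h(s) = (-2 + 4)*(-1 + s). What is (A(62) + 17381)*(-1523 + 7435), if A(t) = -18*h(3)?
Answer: 102330808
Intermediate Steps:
h(s) = -2 + 2*s (h(s) = 2*(-1 + s) = -2 + 2*s)
A(t) = -72 (A(t) = -18*(-2 + 2*3) = -18*(-2 + 6) = -18*4 = -72)
(A(62) + 17381)*(-1523 + 7435) = (-72 + 17381)*(-1523 + 7435) = 17309*5912 = 102330808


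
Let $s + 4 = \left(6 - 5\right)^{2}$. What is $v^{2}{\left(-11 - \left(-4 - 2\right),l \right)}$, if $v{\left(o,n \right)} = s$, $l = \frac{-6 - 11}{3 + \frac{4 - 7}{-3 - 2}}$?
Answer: $9$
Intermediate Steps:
$s = -3$ ($s = -4 + \left(6 - 5\right)^{2} = -4 + 1^{2} = -4 + 1 = -3$)
$l = - \frac{85}{18}$ ($l = - \frac{17}{3 - \frac{3}{-5}} = - \frac{17}{3 - - \frac{3}{5}} = - \frac{17}{3 + \frac{3}{5}} = - \frac{17}{\frac{18}{5}} = \left(-17\right) \frac{5}{18} = - \frac{85}{18} \approx -4.7222$)
$v{\left(o,n \right)} = -3$
$v^{2}{\left(-11 - \left(-4 - 2\right),l \right)} = \left(-3\right)^{2} = 9$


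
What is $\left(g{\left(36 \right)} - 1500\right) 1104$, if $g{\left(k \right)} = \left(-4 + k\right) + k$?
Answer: $-1580928$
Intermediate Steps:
$g{\left(k \right)} = -4 + 2 k$
$\left(g{\left(36 \right)} - 1500\right) 1104 = \left(\left(-4 + 2 \cdot 36\right) - 1500\right) 1104 = \left(\left(-4 + 72\right) - 1500\right) 1104 = \left(68 - 1500\right) 1104 = \left(-1432\right) 1104 = -1580928$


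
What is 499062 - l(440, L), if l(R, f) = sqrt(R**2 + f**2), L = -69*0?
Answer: 498622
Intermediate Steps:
L = 0
499062 - l(440, L) = 499062 - sqrt(440**2 + 0**2) = 499062 - sqrt(193600 + 0) = 499062 - sqrt(193600) = 499062 - 1*440 = 499062 - 440 = 498622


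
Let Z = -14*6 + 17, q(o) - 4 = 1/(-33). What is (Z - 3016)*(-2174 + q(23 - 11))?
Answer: 220776713/33 ≈ 6.6902e+6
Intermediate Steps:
q(o) = 131/33 (q(o) = 4 + 1/(-33) = 4 - 1/33 = 131/33)
Z = -67 (Z = -84 + 17 = -67)
(Z - 3016)*(-2174 + q(23 - 11)) = (-67 - 3016)*(-2174 + 131/33) = -3083*(-71611/33) = 220776713/33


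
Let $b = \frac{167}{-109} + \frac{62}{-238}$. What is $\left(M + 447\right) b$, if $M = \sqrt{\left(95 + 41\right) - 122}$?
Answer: $- \frac{10393644}{12971} - \frac{23252 \sqrt{14}}{12971} \approx -808.01$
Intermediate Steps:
$b = - \frac{23252}{12971}$ ($b = 167 \left(- \frac{1}{109}\right) + 62 \left(- \frac{1}{238}\right) = - \frac{167}{109} - \frac{31}{119} = - \frac{23252}{12971} \approx -1.7926$)
$M = \sqrt{14}$ ($M = \sqrt{136 - 122} = \sqrt{14} \approx 3.7417$)
$\left(M + 447\right) b = \left(\sqrt{14} + 447\right) \left(- \frac{23252}{12971}\right) = \left(447 + \sqrt{14}\right) \left(- \frac{23252}{12971}\right) = - \frac{10393644}{12971} - \frac{23252 \sqrt{14}}{12971}$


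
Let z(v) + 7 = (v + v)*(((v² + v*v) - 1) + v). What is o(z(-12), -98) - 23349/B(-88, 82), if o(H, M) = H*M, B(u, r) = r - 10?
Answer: 15531881/24 ≈ 6.4716e+5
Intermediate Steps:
B(u, r) = -10 + r
z(v) = -7 + 2*v*(-1 + v + 2*v²) (z(v) = -7 + (v + v)*(((v² + v*v) - 1) + v) = -7 + (2*v)*(((v² + v²) - 1) + v) = -7 + (2*v)*((2*v² - 1) + v) = -7 + (2*v)*((-1 + 2*v²) + v) = -7 + (2*v)*(-1 + v + 2*v²) = -7 + 2*v*(-1 + v + 2*v²))
o(z(-12), -98) - 23349/B(-88, 82) = (-7 - 2*(-12) + 2*(-12)² + 4*(-12)³)*(-98) - 23349/(-10 + 82) = (-7 + 24 + 2*144 + 4*(-1728))*(-98) - 23349/72 = (-7 + 24 + 288 - 6912)*(-98) - 23349/72 = -6607*(-98) - 1*7783/24 = 647486 - 7783/24 = 15531881/24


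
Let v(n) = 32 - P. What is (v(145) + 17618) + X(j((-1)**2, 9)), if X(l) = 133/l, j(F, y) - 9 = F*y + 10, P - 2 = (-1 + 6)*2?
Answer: 70571/4 ≈ 17643.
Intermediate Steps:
P = 12 (P = 2 + (-1 + 6)*2 = 2 + 5*2 = 2 + 10 = 12)
j(F, y) = 19 + F*y (j(F, y) = 9 + (F*y + 10) = 9 + (10 + F*y) = 19 + F*y)
v(n) = 20 (v(n) = 32 - 1*12 = 32 - 12 = 20)
(v(145) + 17618) + X(j((-1)**2, 9)) = (20 + 17618) + 133/(19 + (-1)**2*9) = 17638 + 133/(19 + 1*9) = 17638 + 133/(19 + 9) = 17638 + 133/28 = 17638 + 133*(1/28) = 17638 + 19/4 = 70571/4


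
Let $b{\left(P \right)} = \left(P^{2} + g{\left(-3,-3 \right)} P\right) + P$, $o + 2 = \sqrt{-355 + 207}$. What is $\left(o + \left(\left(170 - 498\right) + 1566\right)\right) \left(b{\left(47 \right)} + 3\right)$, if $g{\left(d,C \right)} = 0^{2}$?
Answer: $2792124 + 4518 i \sqrt{37} \approx 2.7921 \cdot 10^{6} + 27482.0 i$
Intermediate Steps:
$g{\left(d,C \right)} = 0$
$o = -2 + 2 i \sqrt{37}$ ($o = -2 + \sqrt{-355 + 207} = -2 + \sqrt{-148} = -2 + 2 i \sqrt{37} \approx -2.0 + 12.166 i$)
$b{\left(P \right)} = P + P^{2}$ ($b{\left(P \right)} = \left(P^{2} + 0 P\right) + P = \left(P^{2} + 0\right) + P = P^{2} + P = P + P^{2}$)
$\left(o + \left(\left(170 - 498\right) + 1566\right)\right) \left(b{\left(47 \right)} + 3\right) = \left(\left(-2 + 2 i \sqrt{37}\right) + \left(\left(170 - 498\right) + 1566\right)\right) \left(47 \left(1 + 47\right) + 3\right) = \left(\left(-2 + 2 i \sqrt{37}\right) + \left(-328 + 1566\right)\right) \left(47 \cdot 48 + 3\right) = \left(\left(-2 + 2 i \sqrt{37}\right) + 1238\right) \left(2256 + 3\right) = \left(1236 + 2 i \sqrt{37}\right) 2259 = 2792124 + 4518 i \sqrt{37}$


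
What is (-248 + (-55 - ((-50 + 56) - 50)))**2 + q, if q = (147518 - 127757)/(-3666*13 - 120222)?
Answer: 3753846173/55960 ≈ 67081.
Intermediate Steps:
q = -6587/55960 (q = 19761/(-47658 - 120222) = 19761/(-167880) = 19761*(-1/167880) = -6587/55960 ≈ -0.11771)
(-248 + (-55 - ((-50 + 56) - 50)))**2 + q = (-248 + (-55 - ((-50 + 56) - 50)))**2 - 6587/55960 = (-248 + (-55 - (6 - 50)))**2 - 6587/55960 = (-248 + (-55 - 1*(-44)))**2 - 6587/55960 = (-248 + (-55 + 44))**2 - 6587/55960 = (-248 - 11)**2 - 6587/55960 = (-259)**2 - 6587/55960 = 67081 - 6587/55960 = 3753846173/55960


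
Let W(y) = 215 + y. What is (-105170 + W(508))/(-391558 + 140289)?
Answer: 104447/251269 ≈ 0.41568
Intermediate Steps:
(-105170 + W(508))/(-391558 + 140289) = (-105170 + (215 + 508))/(-391558 + 140289) = (-105170 + 723)/(-251269) = -104447*(-1/251269) = 104447/251269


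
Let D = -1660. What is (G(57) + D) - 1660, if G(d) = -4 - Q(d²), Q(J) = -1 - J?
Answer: -74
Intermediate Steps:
G(d) = -3 + d² (G(d) = -4 - (-1 - d²) = -4 + (1 + d²) = -3 + d²)
(G(57) + D) - 1660 = ((-3 + 57²) - 1660) - 1660 = ((-3 + 3249) - 1660) - 1660 = (3246 - 1660) - 1660 = 1586 - 1660 = -74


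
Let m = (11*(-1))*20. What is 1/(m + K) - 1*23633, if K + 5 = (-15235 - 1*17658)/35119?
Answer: -26788577709/1133524 ≈ -23633.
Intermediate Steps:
m = -220 (m = -11*20 = -220)
K = -29784/5017 (K = -5 + (-15235 - 1*17658)/35119 = -5 + (-15235 - 17658)*(1/35119) = -5 - 32893*1/35119 = -5 - 4699/5017 = -29784/5017 ≈ -5.9366)
1/(m + K) - 1*23633 = 1/(-220 - 29784/5017) - 1*23633 = 1/(-1133524/5017) - 23633 = -5017/1133524 - 23633 = -26788577709/1133524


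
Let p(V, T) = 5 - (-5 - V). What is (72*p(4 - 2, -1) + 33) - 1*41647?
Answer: -40750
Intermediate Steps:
p(V, T) = 10 + V (p(V, T) = 5 + (5 + V) = 10 + V)
(72*p(4 - 2, -1) + 33) - 1*41647 = (72*(10 + (4 - 2)) + 33) - 1*41647 = (72*(10 + 2) + 33) - 41647 = (72*12 + 33) - 41647 = (864 + 33) - 41647 = 897 - 41647 = -40750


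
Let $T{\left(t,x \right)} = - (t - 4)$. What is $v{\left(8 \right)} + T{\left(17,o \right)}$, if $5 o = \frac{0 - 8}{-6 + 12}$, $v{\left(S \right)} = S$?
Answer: $-5$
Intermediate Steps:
$o = - \frac{4}{15}$ ($o = \frac{\left(0 - 8\right) \frac{1}{-6 + 12}}{5} = \frac{\left(-8\right) \frac{1}{6}}{5} = \frac{1}{5} \left(- \frac{4}{3}\right) = - \frac{4}{15} \approx -0.26667$)
$T{\left(t,x \right)} = 4 - t$ ($T{\left(t,x \right)} = - (-4 + t) = 4 - t$)
$v{\left(8 \right)} + T{\left(17,o \right)} = 8 + \left(4 - 17\right) = 8 - 13 = -5$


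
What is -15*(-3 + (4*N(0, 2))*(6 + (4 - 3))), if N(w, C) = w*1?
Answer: 45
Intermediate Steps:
N(w, C) = w
-15*(-3 + (4*N(0, 2))*(6 + (4 - 3))) = -15*(-3 + (4*0)*(6 + (4 - 3))) = -15*(-3 + 0*(6 + 1)) = -15*(-3 + 0*7) = -15*(-3 + 0) = -15*(-3) = 45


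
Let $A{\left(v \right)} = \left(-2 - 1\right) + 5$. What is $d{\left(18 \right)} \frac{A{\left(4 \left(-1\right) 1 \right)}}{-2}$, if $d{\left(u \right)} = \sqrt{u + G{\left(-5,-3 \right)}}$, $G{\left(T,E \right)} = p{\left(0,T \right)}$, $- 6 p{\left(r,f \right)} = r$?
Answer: $- 3 \sqrt{2} \approx -4.2426$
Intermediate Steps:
$p{\left(r,f \right)} = - \frac{r}{6}$
$G{\left(T,E \right)} = 0$ ($G{\left(T,E \right)} = \left(- \frac{1}{6}\right) 0 = 0$)
$A{\left(v \right)} = 2$ ($A{\left(v \right)} = -3 + 5 = 2$)
$d{\left(u \right)} = \sqrt{u}$ ($d{\left(u \right)} = \sqrt{u + 0} = \sqrt{u}$)
$d{\left(18 \right)} \frac{A{\left(4 \left(-1\right) 1 \right)}}{-2} = \sqrt{18} \frac{2}{-2} = 3 \sqrt{2} \cdot 2 \left(- \frac{1}{2}\right) = 3 \sqrt{2} \left(-1\right) = - 3 \sqrt{2}$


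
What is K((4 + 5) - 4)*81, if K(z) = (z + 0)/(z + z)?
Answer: 81/2 ≈ 40.500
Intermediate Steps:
K(z) = ½ (K(z) = z/((2*z)) = z*(1/(2*z)) = ½)
K((4 + 5) - 4)*81 = (½)*81 = 81/2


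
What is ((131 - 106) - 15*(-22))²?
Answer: 126025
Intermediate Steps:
((131 - 106) - 15*(-22))² = (25 + 330)² = 355² = 126025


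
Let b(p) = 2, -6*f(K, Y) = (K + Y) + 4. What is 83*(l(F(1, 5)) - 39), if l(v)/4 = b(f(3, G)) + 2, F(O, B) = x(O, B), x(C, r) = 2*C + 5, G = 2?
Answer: -1909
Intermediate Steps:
f(K, Y) = -⅔ - K/6 - Y/6 (f(K, Y) = -((K + Y) + 4)/6 = -(4 + K + Y)/6 = -⅔ - K/6 - Y/6)
x(C, r) = 5 + 2*C
F(O, B) = 5 + 2*O
l(v) = 16 (l(v) = 4*(2 + 2) = 4*4 = 16)
83*(l(F(1, 5)) - 39) = 83*(16 - 39) = 83*(-23) = -1909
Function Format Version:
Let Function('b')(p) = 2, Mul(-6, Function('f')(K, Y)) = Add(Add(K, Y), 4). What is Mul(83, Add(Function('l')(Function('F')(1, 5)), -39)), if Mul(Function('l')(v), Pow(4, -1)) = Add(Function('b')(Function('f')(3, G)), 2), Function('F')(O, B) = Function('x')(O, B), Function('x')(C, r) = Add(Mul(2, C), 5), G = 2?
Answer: -1909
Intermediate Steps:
Function('f')(K, Y) = Add(Rational(-2, 3), Mul(Rational(-1, 6), K), Mul(Rational(-1, 6), Y)) (Function('f')(K, Y) = Mul(Rational(-1, 6), Add(Add(K, Y), 4)) = Mul(Rational(-1, 6), Add(4, K, Y)) = Add(Rational(-2, 3), Mul(Rational(-1, 6), K), Mul(Rational(-1, 6), Y)))
Function('x')(C, r) = Add(5, Mul(2, C))
Function('F')(O, B) = Add(5, Mul(2, O))
Function('l')(v) = 16 (Function('l')(v) = Mul(4, Add(2, 2)) = Mul(4, 4) = 16)
Mul(83, Add(Function('l')(Function('F')(1, 5)), -39)) = Mul(83, Add(16, -39)) = Mul(83, -23) = -1909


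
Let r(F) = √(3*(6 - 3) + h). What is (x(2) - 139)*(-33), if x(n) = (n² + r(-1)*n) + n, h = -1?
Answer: 4389 - 132*√2 ≈ 4202.3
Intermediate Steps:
r(F) = 2*√2 (r(F) = √(3*(6 - 3) - 1) = √(3*3 - 1) = √(9 - 1) = √8 = 2*√2)
x(n) = n + n² + 2*n*√2 (x(n) = (n² + (2*√2)*n) + n = (n² + 2*n*√2) + n = n + n² + 2*n*√2)
(x(2) - 139)*(-33) = (2*(1 + 2 + 2*√2) - 139)*(-33) = (2*(3 + 2*√2) - 139)*(-33) = ((6 + 4*√2) - 139)*(-33) = (-133 + 4*√2)*(-33) = 4389 - 132*√2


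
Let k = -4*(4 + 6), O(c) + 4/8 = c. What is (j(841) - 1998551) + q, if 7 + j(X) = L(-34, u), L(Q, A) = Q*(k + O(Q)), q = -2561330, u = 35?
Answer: -4557355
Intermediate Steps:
O(c) = -½ + c
k = -40 (k = -4*10 = -40)
L(Q, A) = Q*(-81/2 + Q) (L(Q, A) = Q*(-40 + (-½ + Q)) = Q*(-81/2 + Q))
j(X) = 2526 (j(X) = -7 + (½)*(-34)*(-81 + 2*(-34)) = -7 + (½)*(-34)*(-81 - 68) = -7 + (½)*(-34)*(-149) = -7 + 2533 = 2526)
(j(841) - 1998551) + q = (2526 - 1998551) - 2561330 = -1996025 - 2561330 = -4557355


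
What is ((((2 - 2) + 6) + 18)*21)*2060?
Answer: 1038240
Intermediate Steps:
((((2 - 2) + 6) + 18)*21)*2060 = (((0 + 6) + 18)*21)*2060 = ((6 + 18)*21)*2060 = (24*21)*2060 = 504*2060 = 1038240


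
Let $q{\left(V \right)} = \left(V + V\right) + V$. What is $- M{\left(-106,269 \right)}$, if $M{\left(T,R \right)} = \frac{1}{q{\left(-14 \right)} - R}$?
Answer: $\frac{1}{311} \approx 0.0032154$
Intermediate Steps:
$q{\left(V \right)} = 3 V$ ($q{\left(V \right)} = 2 V + V = 3 V$)
$M{\left(T,R \right)} = \frac{1}{-42 - R}$ ($M{\left(T,R \right)} = \frac{1}{3 \left(-14\right) - R} = \frac{1}{-42 - R}$)
$- M{\left(-106,269 \right)} = - \frac{-1}{42 + 269} = - \frac{-1}{311} = \left(-1\right) \left(- \frac{1}{311}\right) = \frac{1}{311}$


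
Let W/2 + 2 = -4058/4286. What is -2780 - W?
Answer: -5944910/2143 ≈ -2774.1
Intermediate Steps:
W = -12630/2143 (W = -4 + 2*(-4058/4286) = -4 + 2*(-4058*1/4286) = -4 + 2*(-2029/2143) = -4 - 4058/2143 = -12630/2143 ≈ -5.8936)
-2780 - W = -2780 - 1*(-12630/2143) = -2780 + 12630/2143 = -5944910/2143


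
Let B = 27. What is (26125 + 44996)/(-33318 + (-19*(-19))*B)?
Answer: -23707/7857 ≈ -3.0173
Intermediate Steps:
(26125 + 44996)/(-33318 + (-19*(-19))*B) = (26125 + 44996)/(-33318 - 19*(-19)*27) = 71121/(-33318 + 361*27) = 71121/(-33318 + 9747) = 71121/(-23571) = 71121*(-1/23571) = -23707/7857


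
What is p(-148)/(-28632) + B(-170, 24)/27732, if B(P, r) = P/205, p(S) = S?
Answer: 1742753/339113829 ≈ 0.0051391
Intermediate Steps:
B(P, r) = P/205 (B(P, r) = P*(1/205) = P/205)
p(-148)/(-28632) + B(-170, 24)/27732 = -148/(-28632) + ((1/205)*(-170))/27732 = -148*(-1/28632) - 34/41*1/27732 = 37/7158 - 17/568506 = 1742753/339113829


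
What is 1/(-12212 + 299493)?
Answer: 1/287281 ≈ 3.4809e-6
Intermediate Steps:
1/(-12212 + 299493) = 1/287281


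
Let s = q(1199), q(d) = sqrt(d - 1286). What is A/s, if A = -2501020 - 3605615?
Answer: 2035545*I*sqrt(87)/29 ≈ 6.547e+5*I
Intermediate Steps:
A = -6106635
q(d) = sqrt(-1286 + d)
s = I*sqrt(87) (s = sqrt(-1286 + 1199) = sqrt(-87) = I*sqrt(87) ≈ 9.3274*I)
A/s = -6106635*(-I*sqrt(87)/87) = -(-2035545)*I*sqrt(87)/29 = 2035545*I*sqrt(87)/29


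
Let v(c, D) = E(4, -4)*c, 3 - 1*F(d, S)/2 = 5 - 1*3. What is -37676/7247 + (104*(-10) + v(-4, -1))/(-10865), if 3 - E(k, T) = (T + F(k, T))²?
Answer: -401841848/78738655 ≈ -5.1035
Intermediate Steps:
F(d, S) = 2 (F(d, S) = 6 - 2*(5 - 1*3) = 6 - 2*(5 - 3) = 6 - 2*2 = 6 - 4 = 2)
E(k, T) = 3 - (2 + T)² (E(k, T) = 3 - (T + 2)² = 3 - (2 + T)²)
v(c, D) = -c (v(c, D) = (3 - (2 - 4)²)*c = (3 - 1*(-2)²)*c = (3 - 1*4)*c = (3 - 4)*c = -c)
-37676/7247 + (104*(-10) + v(-4, -1))/(-10865) = -37676/7247 + (104*(-10) - 1*(-4))/(-10865) = -37676*1/7247 + (-1040 + 4)*(-1/10865) = -37676/7247 - 1036*(-1/10865) = -37676/7247 + 1036/10865 = -401841848/78738655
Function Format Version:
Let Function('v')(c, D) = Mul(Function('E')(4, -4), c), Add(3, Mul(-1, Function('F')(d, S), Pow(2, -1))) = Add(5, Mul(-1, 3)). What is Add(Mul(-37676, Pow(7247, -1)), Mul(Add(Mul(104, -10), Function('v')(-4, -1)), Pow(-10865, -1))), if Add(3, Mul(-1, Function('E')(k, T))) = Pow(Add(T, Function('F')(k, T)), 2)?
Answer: Rational(-401841848, 78738655) ≈ -5.1035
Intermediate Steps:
Function('F')(d, S) = 2 (Function('F')(d, S) = Add(6, Mul(-2, Add(5, Mul(-1, 3)))) = Add(6, Mul(-2, Add(5, -3))) = Add(6, Mul(-2, 2)) = Add(6, -4) = 2)
Function('E')(k, T) = Add(3, Mul(-1, Pow(Add(2, T), 2))) (Function('E')(k, T) = Add(3, Mul(-1, Pow(Add(T, 2), 2))) = Add(3, Mul(-1, Pow(Add(2, T), 2))))
Function('v')(c, D) = Mul(-1, c) (Function('v')(c, D) = Mul(Add(3, Mul(-1, Pow(Add(2, -4), 2))), c) = Mul(Add(3, Mul(-1, Pow(-2, 2))), c) = Mul(Add(3, Mul(-1, 4)), c) = Mul(Add(3, -4), c) = Mul(-1, c))
Add(Mul(-37676, Pow(7247, -1)), Mul(Add(Mul(104, -10), Function('v')(-4, -1)), Pow(-10865, -1))) = Add(Mul(-37676, Pow(7247, -1)), Mul(Add(Mul(104, -10), Mul(-1, -4)), Pow(-10865, -1))) = Add(Mul(-37676, Rational(1, 7247)), Mul(Add(-1040, 4), Rational(-1, 10865))) = Add(Rational(-37676, 7247), Mul(-1036, Rational(-1, 10865))) = Add(Rational(-37676, 7247), Rational(1036, 10865)) = Rational(-401841848, 78738655)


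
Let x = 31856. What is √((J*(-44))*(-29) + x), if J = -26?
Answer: 2*I*√330 ≈ 36.332*I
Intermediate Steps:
√((J*(-44))*(-29) + x) = √(-26*(-44)*(-29) + 31856) = √(1144*(-29) + 31856) = √(-33176 + 31856) = √(-1320) = 2*I*√330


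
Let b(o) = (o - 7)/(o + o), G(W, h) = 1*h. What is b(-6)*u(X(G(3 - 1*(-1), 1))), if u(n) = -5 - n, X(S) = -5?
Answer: 0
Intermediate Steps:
G(W, h) = h
b(o) = (-7 + o)/(2*o) (b(o) = (-7 + o)/((2*o)) = (-7 + o)*(1/(2*o)) = (-7 + o)/(2*o))
b(-6)*u(X(G(3 - 1*(-1), 1))) = ((1/2)*(-7 - 6)/(-6))*(-5 - 1*(-5)) = ((1/2)*(-1/6)*(-13))*(-5 + 5) = (13/12)*0 = 0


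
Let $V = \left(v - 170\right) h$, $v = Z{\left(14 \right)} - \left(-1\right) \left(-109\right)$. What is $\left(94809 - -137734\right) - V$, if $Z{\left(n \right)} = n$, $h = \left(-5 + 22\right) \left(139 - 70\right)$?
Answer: $543388$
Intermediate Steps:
$h = 1173$ ($h = 17 \cdot 69 = 1173$)
$v = -95$ ($v = 14 - \left(-1\right) \left(-109\right) = 14 - 109 = -95$)
$V = -310845$ ($V = \left(-95 - 170\right) 1173 = \left(-265\right) 1173 = -310845$)
$\left(94809 - -137734\right) - V = \left(94809 - -137734\right) - -310845 = \left(94809 + 137734\right) + 310845 = 232543 + 310845 = 543388$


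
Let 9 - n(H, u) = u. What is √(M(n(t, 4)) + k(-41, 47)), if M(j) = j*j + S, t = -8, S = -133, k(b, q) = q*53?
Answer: √2383 ≈ 48.816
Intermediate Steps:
k(b, q) = 53*q
n(H, u) = 9 - u
M(j) = -133 + j² (M(j) = j*j - 133 = j² - 133 = -133 + j²)
√(M(n(t, 4)) + k(-41, 47)) = √((-133 + (9 - 1*4)²) + 53*47) = √((-133 + (9 - 4)²) + 2491) = √((-133 + 5²) + 2491) = √((-133 + 25) + 2491) = √(-108 + 2491) = √2383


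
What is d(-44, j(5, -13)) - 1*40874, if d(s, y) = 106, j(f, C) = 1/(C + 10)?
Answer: -40768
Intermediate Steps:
j(f, C) = 1/(10 + C)
d(-44, j(5, -13)) - 1*40874 = 106 - 1*40874 = 106 - 40874 = -40768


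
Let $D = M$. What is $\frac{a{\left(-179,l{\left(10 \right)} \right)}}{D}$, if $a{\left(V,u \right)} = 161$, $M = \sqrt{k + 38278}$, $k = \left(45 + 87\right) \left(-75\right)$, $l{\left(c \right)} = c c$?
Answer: $\frac{23 \sqrt{28378}}{4054} \approx 0.95573$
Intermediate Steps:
$l{\left(c \right)} = c^{2}$
$k = -9900$ ($k = 132 \left(-75\right) = -9900$)
$M = \sqrt{28378}$ ($M = \sqrt{-9900 + 38278} = \sqrt{28378} \approx 168.46$)
$D = \sqrt{28378} \approx 168.46$
$\frac{a{\left(-179,l{\left(10 \right)} \right)}}{D} = \frac{161}{\sqrt{28378}} = 161 \frac{\sqrt{28378}}{28378} = \frac{23 \sqrt{28378}}{4054}$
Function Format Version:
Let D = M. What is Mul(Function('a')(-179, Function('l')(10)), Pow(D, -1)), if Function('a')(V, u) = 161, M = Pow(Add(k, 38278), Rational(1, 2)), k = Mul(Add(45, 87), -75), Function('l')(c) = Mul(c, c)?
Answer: Mul(Rational(23, 4054), Pow(28378, Rational(1, 2))) ≈ 0.95573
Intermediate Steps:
Function('l')(c) = Pow(c, 2)
k = -9900 (k = Mul(132, -75) = -9900)
M = Pow(28378, Rational(1, 2)) (M = Pow(Add(-9900, 38278), Rational(1, 2)) = Pow(28378, Rational(1, 2)) ≈ 168.46)
D = Pow(28378, Rational(1, 2)) ≈ 168.46
Mul(Function('a')(-179, Function('l')(10)), Pow(D, -1)) = Mul(161, Pow(Pow(28378, Rational(1, 2)), -1)) = Mul(161, Mul(Rational(1, 28378), Pow(28378, Rational(1, 2)))) = Mul(Rational(23, 4054), Pow(28378, Rational(1, 2)))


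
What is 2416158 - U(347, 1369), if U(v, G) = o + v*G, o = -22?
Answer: 1941137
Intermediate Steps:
U(v, G) = -22 + G*v (U(v, G) = -22 + v*G = -22 + G*v)
2416158 - U(347, 1369) = 2416158 - (-22 + 1369*347) = 2416158 - (-22 + 475043) = 2416158 - 1*475021 = 2416158 - 475021 = 1941137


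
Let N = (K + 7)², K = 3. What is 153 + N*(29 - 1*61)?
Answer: -3047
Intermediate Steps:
N = 100 (N = (3 + 7)² = 10² = 100)
153 + N*(29 - 1*61) = 153 + 100*(29 - 1*61) = 153 + 100*(29 - 61) = 153 + 100*(-32) = 153 - 3200 = -3047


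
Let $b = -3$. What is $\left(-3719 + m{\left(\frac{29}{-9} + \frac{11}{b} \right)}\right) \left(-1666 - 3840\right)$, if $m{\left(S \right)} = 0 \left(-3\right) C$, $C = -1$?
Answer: $20476814$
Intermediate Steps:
$m{\left(S \right)} = 0$ ($m{\left(S \right)} = 0 \left(-3\right) \left(-1\right) = 0 \left(-1\right) = 0$)
$\left(-3719 + m{\left(\frac{29}{-9} + \frac{11}{b} \right)}\right) \left(-1666 - 3840\right) = \left(-3719 + 0\right) \left(-1666 - 3840\right) = \left(-3719\right) \left(-5506\right) = 20476814$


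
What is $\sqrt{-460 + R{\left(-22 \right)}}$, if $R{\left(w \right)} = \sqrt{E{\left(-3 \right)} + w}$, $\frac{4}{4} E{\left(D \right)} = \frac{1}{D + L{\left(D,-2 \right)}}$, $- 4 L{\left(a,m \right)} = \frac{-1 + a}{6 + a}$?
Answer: $\frac{\sqrt{-1840 + i \sqrt{358}}}{2} \approx 0.11027 + 21.448 i$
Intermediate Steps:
$L{\left(a,m \right)} = - \frac{-1 + a}{4 \left(6 + a\right)}$ ($L{\left(a,m \right)} = - \frac{\left(-1 + a\right) \frac{1}{6 + a}}{4} = - \frac{\frac{1}{6 + a} \left(-1 + a\right)}{4} = - \frac{-1 + a}{4 \left(6 + a\right)}$)
$E{\left(D \right)} = \frac{1}{D + \frac{1 - D}{4 \left(6 + D\right)}}$
$R{\left(w \right)} = \sqrt{- \frac{3}{8} + w}$ ($R{\left(w \right)} = \sqrt{\frac{4 \left(6 - 3\right)}{1 - -3 + 4 \left(-3\right) \left(6 - 3\right)} + w} = \sqrt{4 \frac{1}{1 + 3 + 4 \left(-3\right) 3} \cdot 3 + w} = \sqrt{4 \frac{1}{1 + 3 - 36} \cdot 3 + w} = \sqrt{4 \frac{1}{-32} \cdot 3 + w} = \sqrt{4 \left(- \frac{1}{32}\right) 3 + w} = \sqrt{- \frac{3}{8} + w}$)
$\sqrt{-460 + R{\left(-22 \right)}} = \sqrt{-460 + \frac{\sqrt{-6 + 16 \left(-22\right)}}{4}} = \sqrt{-460 + \frac{\sqrt{-6 - 352}}{4}} = \sqrt{-460 + \frac{\sqrt{-358}}{4}} = \sqrt{-460 + \frac{i \sqrt{358}}{4}}$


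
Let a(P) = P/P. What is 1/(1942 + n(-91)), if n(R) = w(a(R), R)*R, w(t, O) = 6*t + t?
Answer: 1/1305 ≈ 0.00076628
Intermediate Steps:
a(P) = 1
w(t, O) = 7*t
n(R) = 7*R (n(R) = (7*1)*R = 7*R)
1/(1942 + n(-91)) = 1/(1942 + 7*(-91)) = 1/(1942 - 637) = 1/1305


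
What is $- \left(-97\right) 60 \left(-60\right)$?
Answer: $-349200$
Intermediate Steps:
$- \left(-97\right) 60 \left(-60\right) = - \left(-5820\right) \left(-60\right) = \left(-1\right) 349200 = -349200$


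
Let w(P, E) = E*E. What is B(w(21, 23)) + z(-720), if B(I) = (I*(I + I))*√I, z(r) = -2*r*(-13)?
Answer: 12853966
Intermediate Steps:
w(P, E) = E²
z(r) = 26*r
B(I) = 2*I^(5/2) (B(I) = (I*(2*I))*√I = (2*I²)*√I = 2*I^(5/2))
B(w(21, 23)) + z(-720) = 2*(23²)^(5/2) + 26*(-720) = 2*529^(5/2) - 18720 = 2*6436343 - 18720 = 12872686 - 18720 = 12853966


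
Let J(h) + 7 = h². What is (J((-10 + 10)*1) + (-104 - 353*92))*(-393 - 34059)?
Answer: 1122687324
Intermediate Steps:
J(h) = -7 + h²
(J((-10 + 10)*1) + (-104 - 353*92))*(-393 - 34059) = ((-7 + ((-10 + 10)*1)²) + (-104 - 353*92))*(-393 - 34059) = ((-7 + (0*1)²) + (-104 - 32476))*(-34452) = ((-7 + 0²) - 32580)*(-34452) = ((-7 + 0) - 32580)*(-34452) = (-7 - 32580)*(-34452) = -32587*(-34452) = 1122687324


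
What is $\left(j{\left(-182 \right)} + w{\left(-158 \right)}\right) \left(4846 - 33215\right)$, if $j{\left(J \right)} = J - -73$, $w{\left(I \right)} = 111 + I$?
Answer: $4425564$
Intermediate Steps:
$j{\left(J \right)} = 73 + J$ ($j{\left(J \right)} = J + 73 = 73 + J$)
$\left(j{\left(-182 \right)} + w{\left(-158 \right)}\right) \left(4846 - 33215\right) = \left(\left(73 - 182\right) + \left(111 - 158\right)\right) \left(4846 - 33215\right) = \left(-109 - 47\right) \left(-28369\right) = \left(-156\right) \left(-28369\right) = 4425564$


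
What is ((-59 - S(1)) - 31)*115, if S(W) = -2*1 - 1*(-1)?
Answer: -10235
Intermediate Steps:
S(W) = -1 (S(W) = -2 + 1 = -1)
((-59 - S(1)) - 31)*115 = ((-59 - 1*(-1)) - 31)*115 = ((-59 + 1) - 31)*115 = (-58 - 31)*115 = -89*115 = -10235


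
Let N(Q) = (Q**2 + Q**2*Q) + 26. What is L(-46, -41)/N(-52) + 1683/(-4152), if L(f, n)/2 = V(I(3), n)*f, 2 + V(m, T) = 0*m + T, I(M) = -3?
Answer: -41412331/95411576 ≈ -0.43404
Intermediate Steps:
V(m, T) = -2 + T (V(m, T) = -2 + (0*m + T) = -2 + (0 + T) = -2 + T)
N(Q) = 26 + Q**2 + Q**3 (N(Q) = (Q**2 + Q**3) + 26 = 26 + Q**2 + Q**3)
L(f, n) = 2*f*(-2 + n) (L(f, n) = 2*((-2 + n)*f) = 2*(f*(-2 + n)) = 2*f*(-2 + n))
L(-46, -41)/N(-52) + 1683/(-4152) = (2*(-46)*(-2 - 41))/(26 + (-52)**2 + (-52)**3) + 1683/(-4152) = (2*(-46)*(-43))/(26 + 2704 - 140608) + 1683*(-1/4152) = 3956/(-137878) - 561/1384 = 3956*(-1/137878) - 561/1384 = -1978/68939 - 561/1384 = -41412331/95411576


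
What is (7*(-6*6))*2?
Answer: -504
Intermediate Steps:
(7*(-6*6))*2 = (7*(-36))*2 = -252*2 = -504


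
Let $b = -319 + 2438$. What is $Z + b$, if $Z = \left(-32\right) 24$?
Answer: $1351$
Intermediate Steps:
$b = 2119$
$Z = -768$
$Z + b = -768 + 2119 = 1351$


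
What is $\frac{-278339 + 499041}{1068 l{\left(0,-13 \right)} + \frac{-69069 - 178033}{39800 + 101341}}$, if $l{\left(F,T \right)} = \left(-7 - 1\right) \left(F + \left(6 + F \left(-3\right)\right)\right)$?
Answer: $- \frac{15575050491}{3617849663} \approx -4.3051$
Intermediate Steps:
$l{\left(F,T \right)} = -48 + 16 F$ ($l{\left(F,T \right)} = - 8 \left(F - \left(-6 + 3 F\right)\right) = - 8 \left(6 - 2 F\right) = -48 + 16 F$)
$\frac{-278339 + 499041}{1068 l{\left(0,-13 \right)} + \frac{-69069 - 178033}{39800 + 101341}} = \frac{-278339 + 499041}{1068 \left(-48 + 16 \cdot 0\right) + \frac{-69069 - 178033}{39800 + 101341}} = \frac{220702}{1068 \left(-48 + 0\right) - \frac{247102}{141141}} = \frac{220702}{1068 \left(-48\right) - \frac{247102}{141141}} = \frac{220702}{-51264 - \frac{247102}{141141}} = \frac{220702}{- \frac{7235699326}{141141}} = 220702 \left(- \frac{141141}{7235699326}\right) = - \frac{15575050491}{3617849663}$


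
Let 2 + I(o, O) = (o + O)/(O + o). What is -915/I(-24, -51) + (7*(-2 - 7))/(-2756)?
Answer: 2521803/2756 ≈ 915.02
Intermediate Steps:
I(o, O) = -1 (I(o, O) = -2 + (o + O)/(O + o) = -2 + (O + o)/(O + o) = -2 + 1 = -1)
-915/I(-24, -51) + (7*(-2 - 7))/(-2756) = -915/(-1) + (7*(-2 - 7))/(-2756) = -915*(-1) + (7*(-9))*(-1/2756) = 915 - 63*(-1/2756) = 915 + 63/2756 = 2521803/2756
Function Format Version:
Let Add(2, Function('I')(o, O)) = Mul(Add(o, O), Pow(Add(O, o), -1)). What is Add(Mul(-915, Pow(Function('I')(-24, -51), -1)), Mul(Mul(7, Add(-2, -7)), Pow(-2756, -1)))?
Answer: Rational(2521803, 2756) ≈ 915.02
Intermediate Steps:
Function('I')(o, O) = -1 (Function('I')(o, O) = Add(-2, Mul(Add(o, O), Pow(Add(O, o), -1))) = Add(-2, Mul(Add(O, o), Pow(Add(O, o), -1))) = Add(-2, 1) = -1)
Add(Mul(-915, Pow(Function('I')(-24, -51), -1)), Mul(Mul(7, Add(-2, -7)), Pow(-2756, -1))) = Add(Mul(-915, Pow(-1, -1)), Mul(Mul(7, Add(-2, -7)), Pow(-2756, -1))) = Add(Mul(-915, -1), Mul(Mul(7, -9), Rational(-1, 2756))) = Add(915, Mul(-63, Rational(-1, 2756))) = Add(915, Rational(63, 2756)) = Rational(2521803, 2756)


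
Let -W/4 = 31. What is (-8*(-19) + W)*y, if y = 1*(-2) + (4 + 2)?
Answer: 112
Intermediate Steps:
W = -124 (W = -4*31 = -124)
y = 4 (y = -2 + 6 = 4)
(-8*(-19) + W)*y = (-8*(-19) - 124)*4 = (152 - 124)*4 = 28*4 = 112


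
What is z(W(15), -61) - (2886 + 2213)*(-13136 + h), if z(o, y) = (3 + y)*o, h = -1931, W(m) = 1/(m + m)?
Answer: 1152399466/15 ≈ 7.6827e+7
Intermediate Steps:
W(m) = 1/(2*m)
z(o, y) = o*(3 + y)
z(W(15), -61) - (2886 + 2213)*(-13136 + h) = ((½)/15)*(3 - 61) - (2886 + 2213)*(-13136 - 1931) = ((½)*(1/15))*(-58) - 5099*(-15067) = (1/30)*(-58) - 1*(-76826633) = -29/15 + 76826633 = 1152399466/15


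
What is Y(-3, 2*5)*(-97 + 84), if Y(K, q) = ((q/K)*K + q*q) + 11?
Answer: -1573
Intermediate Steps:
Y(K, q) = 11 + q + q**2 (Y(K, q) = (q + q**2) + 11 = 11 + q + q**2)
Y(-3, 2*5)*(-97 + 84) = (11 + 2*5 + (2*5)**2)*(-97 + 84) = (11 + 10 + 10**2)*(-13) = (11 + 10 + 100)*(-13) = 121*(-13) = -1573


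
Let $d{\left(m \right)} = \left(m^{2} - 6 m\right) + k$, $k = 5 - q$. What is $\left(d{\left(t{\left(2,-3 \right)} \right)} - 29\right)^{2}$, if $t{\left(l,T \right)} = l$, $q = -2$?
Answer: $900$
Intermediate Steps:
$k = 7$ ($k = 5 - -2 = 5 + 2 = 7$)
$d{\left(m \right)} = 7 + m^{2} - 6 m$ ($d{\left(m \right)} = \left(m^{2} - 6 m\right) + 7 = 7 + m^{2} - 6 m$)
$\left(d{\left(t{\left(2,-3 \right)} \right)} - 29\right)^{2} = \left(\left(7 + 2^{2} - 12\right) - 29\right)^{2} = \left(\left(7 + 4 - 12\right) - 29\right)^{2} = \left(-1 - 29\right)^{2} = \left(-30\right)^{2} = 900$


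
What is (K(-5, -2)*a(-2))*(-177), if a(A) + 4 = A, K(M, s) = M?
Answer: -5310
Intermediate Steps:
a(A) = -4 + A
(K(-5, -2)*a(-2))*(-177) = -5*(-4 - 2)*(-177) = -5*(-6)*(-177) = 30*(-177) = -5310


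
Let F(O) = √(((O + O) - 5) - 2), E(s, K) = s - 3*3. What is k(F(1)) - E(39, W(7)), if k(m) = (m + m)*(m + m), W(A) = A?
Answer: -50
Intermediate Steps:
E(s, K) = -9 + s (E(s, K) = s - 9 = -9 + s)
F(O) = √(-7 + 2*O) (F(O) = √((2*O - 5) - 2) = √((-5 + 2*O) - 2) = √(-7 + 2*O))
k(m) = 4*m² (k(m) = (2*m)*(2*m) = 4*m²)
k(F(1)) - E(39, W(7)) = 4*(√(-7 + 2*1))² - (-9 + 39) = 4*(√(-7 + 2))² - 1*30 = 4*(√(-5))² - 30 = 4*(I*√5)² - 30 = 4*(-5) - 30 = -20 - 30 = -50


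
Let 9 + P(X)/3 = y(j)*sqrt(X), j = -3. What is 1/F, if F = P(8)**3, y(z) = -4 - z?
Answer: -35/389017 + 502*sqrt(2)/10503459 ≈ -2.2380e-5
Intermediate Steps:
P(X) = -27 - 3*sqrt(X) (P(X) = -27 + 3*((-4 - 1*(-3))*sqrt(X)) = -27 + 3*((-4 + 3)*sqrt(X)) = -27 + 3*(-sqrt(X)) = -27 - 3*sqrt(X))
F = (-27 - 6*sqrt(2))**3 ≈ -44683.
1/F = 1/(-25515 - 13554*sqrt(2))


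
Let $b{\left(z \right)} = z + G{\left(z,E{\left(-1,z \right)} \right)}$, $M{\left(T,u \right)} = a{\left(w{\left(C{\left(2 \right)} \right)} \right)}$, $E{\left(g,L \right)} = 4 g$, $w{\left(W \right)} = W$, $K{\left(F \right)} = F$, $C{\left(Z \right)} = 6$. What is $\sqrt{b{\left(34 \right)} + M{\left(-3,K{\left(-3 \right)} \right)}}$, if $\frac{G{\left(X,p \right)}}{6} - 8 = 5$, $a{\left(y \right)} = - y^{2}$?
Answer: $2 \sqrt{19} \approx 8.7178$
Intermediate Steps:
$G{\left(X,p \right)} = 78$ ($G{\left(X,p \right)} = 48 + 6 \cdot 5 = 48 + 30 = 78$)
$M{\left(T,u \right)} = -36$ ($M{\left(T,u \right)} = - 6^{2} = \left(-1\right) 36 = -36$)
$b{\left(z \right)} = 78 + z$ ($b{\left(z \right)} = z + 78 = 78 + z$)
$\sqrt{b{\left(34 \right)} + M{\left(-3,K{\left(-3 \right)} \right)}} = \sqrt{\left(78 + 34\right) - 36} = \sqrt{112 - 36} = \sqrt{76} = 2 \sqrt{19}$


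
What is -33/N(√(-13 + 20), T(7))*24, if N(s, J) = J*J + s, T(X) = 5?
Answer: -3300/103 + 132*√7/103 ≈ -28.648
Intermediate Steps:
N(s, J) = s + J² (N(s, J) = J² + s = s + J²)
-33/N(√(-13 + 20), T(7))*24 = -33/(√(-13 + 20) + 5²)*24 = -33/(√7 + 25)*24 = -33/(25 + √7)*24 = -792/(25 + √7)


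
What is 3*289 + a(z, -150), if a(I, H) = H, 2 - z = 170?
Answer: 717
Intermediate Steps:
z = -168 (z = 2 - 1*170 = 2 - 170 = -168)
3*289 + a(z, -150) = 3*289 - 150 = 867 - 150 = 717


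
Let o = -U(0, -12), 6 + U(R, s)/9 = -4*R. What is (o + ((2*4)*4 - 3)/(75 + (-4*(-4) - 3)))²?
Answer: 22857961/7744 ≈ 2951.7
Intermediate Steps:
U(R, s) = -54 - 36*R (U(R, s) = -54 + 9*(-4*R) = -54 - 36*R)
o = 54 (o = -(-54 - 36*0) = -(-54 + 0) = -1*(-54) = 54)
(o + ((2*4)*4 - 3)/(75 + (-4*(-4) - 3)))² = (54 + ((2*4)*4 - 3)/(75 + (-4*(-4) - 3)))² = (54 + (8*4 - 3)/(75 + (16 - 3)))² = (54 + (32 - 3)/(75 + 13))² = (54 + 29/88)² = (4781/88)² = 22857961/7744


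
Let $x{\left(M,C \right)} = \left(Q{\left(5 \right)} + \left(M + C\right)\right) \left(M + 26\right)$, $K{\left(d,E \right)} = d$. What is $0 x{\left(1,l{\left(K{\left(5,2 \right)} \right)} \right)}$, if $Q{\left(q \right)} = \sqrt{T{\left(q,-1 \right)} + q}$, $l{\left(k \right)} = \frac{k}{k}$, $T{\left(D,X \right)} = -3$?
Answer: $0$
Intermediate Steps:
$l{\left(k \right)} = 1$
$Q{\left(q \right)} = \sqrt{-3 + q}$
$x{\left(M,C \right)} = \left(26 + M\right) \left(C + M + \sqrt{2}\right)$ ($x{\left(M,C \right)} = \left(\sqrt{-3 + 5} + \left(M + C\right)\right) \left(M + 26\right) = \left(\sqrt{2} + \left(C + M\right)\right) \left(26 + M\right) = \left(C + M + \sqrt{2}\right) \left(26 + M\right) = \left(26 + M\right) \left(C + M + \sqrt{2}\right)$)
$0 x{\left(1,l{\left(K{\left(5,2 \right)} \right)} \right)} = 0 \left(1^{2} + 26 \cdot 1 + 26 \cdot 1 + 26 \sqrt{2} + 1 \cdot 1 + 1 \sqrt{2}\right) = 0 \left(1 + 26 + 26 + 26 \sqrt{2} + 1 + \sqrt{2}\right) = 0 \left(54 + 27 \sqrt{2}\right) = 0$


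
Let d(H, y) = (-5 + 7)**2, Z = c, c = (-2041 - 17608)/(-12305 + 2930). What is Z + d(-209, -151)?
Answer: 57149/9375 ≈ 6.0959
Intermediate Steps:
c = 19649/9375 (c = -19649/(-9375) = -19649*(-1/9375) = 19649/9375 ≈ 2.0959)
Z = 19649/9375 ≈ 2.0959
d(H, y) = 4 (d(H, y) = 2**2 = 4)
Z + d(-209, -151) = 19649/9375 + 4 = 57149/9375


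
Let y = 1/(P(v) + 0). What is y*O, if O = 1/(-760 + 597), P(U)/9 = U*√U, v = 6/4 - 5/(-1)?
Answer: -2*√26/247923 ≈ -4.1134e-5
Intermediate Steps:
v = 13/2 (v = 6*(¼) - 5*(-1) = 3/2 + 5 = 13/2 ≈ 6.5000)
P(U) = 9*U^(3/2) (P(U) = 9*(U*√U) = 9*U^(3/2))
O = -1/163 (O = 1/(-163) = -1/163 ≈ -0.0061350)
y = 2*√26/1521 (y = 1/(9*(13/2)^(3/2) + 0) = 1/(9*(13*√26/4) + 0) = 1/(117*√26/4 + 0) = 1/(117*√26/4) = 2*√26/1521 ≈ 0.0067048)
y*O = (2*√26/1521)*(-1/163) = -2*√26/247923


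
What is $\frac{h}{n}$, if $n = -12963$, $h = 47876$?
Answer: $- \frac{47876}{12963} \approx -3.6933$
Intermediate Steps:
$\frac{h}{n} = \frac{47876}{-12963} = 47876 \left(- \frac{1}{12963}\right) = - \frac{47876}{12963}$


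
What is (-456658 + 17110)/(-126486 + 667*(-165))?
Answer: 146516/78847 ≈ 1.8582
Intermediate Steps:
(-456658 + 17110)/(-126486 + 667*(-165)) = -439548/(-126486 - 110055) = -439548/(-236541) = -439548*(-1/236541) = 146516/78847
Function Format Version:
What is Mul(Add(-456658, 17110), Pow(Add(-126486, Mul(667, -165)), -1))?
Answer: Rational(146516, 78847) ≈ 1.8582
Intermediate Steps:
Mul(Add(-456658, 17110), Pow(Add(-126486, Mul(667, -165)), -1)) = Mul(-439548, Pow(Add(-126486, -110055), -1)) = Mul(-439548, Pow(-236541, -1)) = Mul(-439548, Rational(-1, 236541)) = Rational(146516, 78847)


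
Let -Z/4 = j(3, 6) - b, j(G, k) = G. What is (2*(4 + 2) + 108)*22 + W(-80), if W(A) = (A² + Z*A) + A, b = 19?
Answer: 3840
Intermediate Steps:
Z = 64 (Z = -4*(3 - 1*19) = -4*(3 - 19) = -4*(-16) = 64)
W(A) = A² + 65*A (W(A) = (A² + 64*A) + A = A² + 65*A)
(2*(4 + 2) + 108)*22 + W(-80) = (2*(4 + 2) + 108)*22 - 80*(65 - 80) = (2*6 + 108)*22 - 80*(-15) = (12 + 108)*22 + 1200 = 120*22 + 1200 = 2640 + 1200 = 3840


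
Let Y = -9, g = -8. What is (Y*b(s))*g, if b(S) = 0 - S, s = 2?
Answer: -144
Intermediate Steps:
b(S) = -S
(Y*b(s))*g = -(-9)*2*(-8) = -9*(-2)*(-8) = 18*(-8) = -144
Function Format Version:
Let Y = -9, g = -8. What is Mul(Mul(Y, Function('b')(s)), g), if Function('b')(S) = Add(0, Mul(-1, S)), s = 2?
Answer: -144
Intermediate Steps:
Function('b')(S) = Mul(-1, S)
Mul(Mul(Y, Function('b')(s)), g) = Mul(Mul(-9, Mul(-1, 2)), -8) = Mul(Mul(-9, -2), -8) = Mul(18, -8) = -144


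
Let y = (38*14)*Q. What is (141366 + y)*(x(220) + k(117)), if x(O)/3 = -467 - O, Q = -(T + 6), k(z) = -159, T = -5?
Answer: -312651480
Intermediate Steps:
Q = -1 (Q = -(-5 + 6) = -1*1 = -1)
y = -532 (y = (38*14)*(-1) = 532*(-1) = -532)
x(O) = -1401 - 3*O (x(O) = 3*(-467 - O) = -1401 - 3*O)
(141366 + y)*(x(220) + k(117)) = (141366 - 532)*((-1401 - 3*220) - 159) = 140834*((-1401 - 660) - 159) = 140834*(-2061 - 159) = 140834*(-2220) = -312651480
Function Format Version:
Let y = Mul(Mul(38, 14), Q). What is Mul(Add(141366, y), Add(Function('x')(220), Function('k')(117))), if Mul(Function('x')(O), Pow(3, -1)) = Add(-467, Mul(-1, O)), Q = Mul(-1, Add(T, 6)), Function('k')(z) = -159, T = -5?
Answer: -312651480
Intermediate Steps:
Q = -1 (Q = Mul(-1, Add(-5, 6)) = Mul(-1, 1) = -1)
y = -532 (y = Mul(Mul(38, 14), -1) = Mul(532, -1) = -532)
Function('x')(O) = Add(-1401, Mul(-3, O)) (Function('x')(O) = Mul(3, Add(-467, Mul(-1, O))) = Add(-1401, Mul(-3, O)))
Mul(Add(141366, y), Add(Function('x')(220), Function('k')(117))) = Mul(Add(141366, -532), Add(Add(-1401, Mul(-3, 220)), -159)) = Mul(140834, Add(Add(-1401, -660), -159)) = Mul(140834, Add(-2061, -159)) = Mul(140834, -2220) = -312651480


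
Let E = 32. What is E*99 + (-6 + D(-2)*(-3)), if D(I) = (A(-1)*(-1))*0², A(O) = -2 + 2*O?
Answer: 3162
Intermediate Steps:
D(I) = 0 (D(I) = ((-2 + 2*(-1))*(-1))*0² = ((-2 - 2)*(-1))*0 = -4*(-1)*0 = 4*0 = 0)
E*99 + (-6 + D(-2)*(-3)) = 32*99 + (-6 + 0*(-3)) = 3168 + (-6 + 0) = 3168 - 6 = 3162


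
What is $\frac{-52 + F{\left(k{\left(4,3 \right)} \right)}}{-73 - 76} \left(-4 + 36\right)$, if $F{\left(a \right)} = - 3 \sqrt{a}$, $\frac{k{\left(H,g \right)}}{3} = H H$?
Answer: $\frac{1664}{149} + \frac{384 \sqrt{3}}{149} \approx 15.632$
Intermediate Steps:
$k{\left(H,g \right)} = 3 H^{2}$ ($k{\left(H,g \right)} = 3 H H = 3 H^{2}$)
$\frac{-52 + F{\left(k{\left(4,3 \right)} \right)}}{-73 - 76} \left(-4 + 36\right) = \frac{-52 - 3 \sqrt{3 \cdot 4^{2}}}{-73 - 76} \left(-4 + 36\right) = \frac{-52 - 3 \sqrt{3 \cdot 16}}{-149} \cdot 32 = \left(-52 - 3 \sqrt{48}\right) \left(- \frac{1}{149}\right) 32 = \left(-52 - 3 \cdot 4 \sqrt{3}\right) \left(- \frac{1}{149}\right) 32 = \left(-52 - 12 \sqrt{3}\right) \left(- \frac{1}{149}\right) 32 = \left(\frac{52}{149} + \frac{12 \sqrt{3}}{149}\right) 32 = \frac{1664}{149} + \frac{384 \sqrt{3}}{149}$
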